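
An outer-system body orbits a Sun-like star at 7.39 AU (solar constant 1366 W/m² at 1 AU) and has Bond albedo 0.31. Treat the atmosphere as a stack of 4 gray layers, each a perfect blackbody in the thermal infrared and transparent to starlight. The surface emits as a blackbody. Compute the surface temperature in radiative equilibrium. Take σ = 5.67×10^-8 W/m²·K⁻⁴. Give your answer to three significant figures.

140 K

Irradiance scales as 1/d², so S = 1366 W/m² × (1/7.39)² = 25.01 W/m².
OLR = S(1−α)/4 = 4.315 W/m²; the top layer radiates at T_e = 93.40 K.
With N = 4 opaque layers, T_s = (N+1)^(1/4)·T_e = 5^(1/4)·93.40 = 139.7 K.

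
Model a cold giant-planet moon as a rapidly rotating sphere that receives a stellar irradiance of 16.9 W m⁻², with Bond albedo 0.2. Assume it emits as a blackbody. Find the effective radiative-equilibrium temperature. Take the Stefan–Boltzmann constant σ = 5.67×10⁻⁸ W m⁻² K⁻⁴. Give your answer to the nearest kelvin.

Averaging over the sphere, the absorbed flux is S(1−α)/4 = 3.380 W m⁻².
Set σT⁴ = 3.380 → T = (3.380/σ)^(1/4) = 87.87 K.

88 K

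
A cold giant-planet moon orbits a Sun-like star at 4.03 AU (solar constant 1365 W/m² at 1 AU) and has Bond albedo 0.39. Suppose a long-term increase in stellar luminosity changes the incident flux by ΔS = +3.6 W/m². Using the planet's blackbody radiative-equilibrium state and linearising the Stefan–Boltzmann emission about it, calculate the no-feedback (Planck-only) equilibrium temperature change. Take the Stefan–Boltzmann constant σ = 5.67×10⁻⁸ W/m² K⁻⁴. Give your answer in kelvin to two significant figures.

1.3 K

Flux at the orbit: S = 1365/(4.03)² = 84.05 W/m².
The baseline emission temperature is T_e = 122.6 K.
ΔF = Δ[S(1−α)]/4 = (1−0.39)·+3.6/4 = 0.5490 W/m².
The Planck feedback parameter is 4σT_e³ = 0.4181 W/m²/K.
Hence the no-feedback warming is ΔF/(4σT_e³) = 1.31 K.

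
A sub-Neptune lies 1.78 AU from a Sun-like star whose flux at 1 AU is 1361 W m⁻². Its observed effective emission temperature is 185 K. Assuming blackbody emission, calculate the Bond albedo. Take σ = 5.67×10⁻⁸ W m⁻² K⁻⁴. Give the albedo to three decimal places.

Flux at the orbit: S = 1361/(1.78)² = 429.6 W m⁻².
Energy balance: S(1−α)/4 = σT⁴, so 1−α = 4σT⁴/S.
4σT⁴ = 4·5.67×10⁻⁸·(185)⁴ = 265.7 W m⁻².
Hence α = 1 − 265.7/429.6 = 0.3815.

0.382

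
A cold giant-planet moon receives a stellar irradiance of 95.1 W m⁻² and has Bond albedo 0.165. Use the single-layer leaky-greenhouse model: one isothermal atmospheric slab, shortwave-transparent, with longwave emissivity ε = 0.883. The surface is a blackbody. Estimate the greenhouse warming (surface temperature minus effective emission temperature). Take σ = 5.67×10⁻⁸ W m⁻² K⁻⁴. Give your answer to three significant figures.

21.4 K

At the top of the atmosphere, σT_e⁴ = S(1−α)/4 = 19.85 W m⁻², giving T_e = 136.8 K.
The surface balance (absorbed SW + ε·downward IR = σT_s⁴) with T_a⁴ = T_s⁴/2 reduces to T_s = T_e·[2/(2−ε)]^¼ = 158.2 K.
Greenhouse warming: T_s − T_e = 21.44 K.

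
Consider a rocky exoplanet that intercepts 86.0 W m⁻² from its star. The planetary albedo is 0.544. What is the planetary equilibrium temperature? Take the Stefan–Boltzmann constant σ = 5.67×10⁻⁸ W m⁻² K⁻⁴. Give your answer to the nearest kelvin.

Averaging over the sphere, the absorbed flux is S(1−α)/4 = 9.804 W m⁻².
Set σT⁴ = 9.804 → T = (9.804/σ)^(1/4) = 114.7 K.

115 kelvin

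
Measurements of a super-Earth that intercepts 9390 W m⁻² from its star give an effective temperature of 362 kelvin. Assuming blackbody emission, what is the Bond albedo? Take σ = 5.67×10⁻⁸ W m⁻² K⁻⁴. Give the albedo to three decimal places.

0.585

From σT⁴ = S(1−α)/4 we invert for α: 1−α = 4σT⁴/S.
4σT⁴ = 4·5.67×10⁻⁸·(362)⁴ = 3895 W m⁻².
1−α = 3895/9390 = 0.4148, so α = 0.5852.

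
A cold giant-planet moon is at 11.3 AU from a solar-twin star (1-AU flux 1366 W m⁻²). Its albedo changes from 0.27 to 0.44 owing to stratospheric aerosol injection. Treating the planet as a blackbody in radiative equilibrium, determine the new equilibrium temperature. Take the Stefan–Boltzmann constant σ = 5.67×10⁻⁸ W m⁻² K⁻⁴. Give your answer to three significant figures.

71.7 K

Flux at the orbit: S = 1366/(11.3)² = 10.70 W m⁻².
With the new albedo, S(1−α₂)/4 = 1.498 W m⁻², so T₂ = 71.69 K.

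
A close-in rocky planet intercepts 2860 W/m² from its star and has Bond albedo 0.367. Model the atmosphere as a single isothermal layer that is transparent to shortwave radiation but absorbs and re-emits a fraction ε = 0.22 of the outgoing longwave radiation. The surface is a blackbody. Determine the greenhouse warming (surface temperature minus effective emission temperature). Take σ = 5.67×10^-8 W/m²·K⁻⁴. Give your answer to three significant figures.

At the top of the atmosphere, σT_e⁴ = S(1−α)/4 = 452.6 W/m², giving T_e = 298.9 K.
For a single slab of emissivity ε, T_s⁴ = 2T_e⁴/(2−ε); thus T_s = 298.9·(1.124)^(1/4) = 307.7 K.
Greenhouse warming: T_s − T_e = 8.836 K.

8.84 kelvin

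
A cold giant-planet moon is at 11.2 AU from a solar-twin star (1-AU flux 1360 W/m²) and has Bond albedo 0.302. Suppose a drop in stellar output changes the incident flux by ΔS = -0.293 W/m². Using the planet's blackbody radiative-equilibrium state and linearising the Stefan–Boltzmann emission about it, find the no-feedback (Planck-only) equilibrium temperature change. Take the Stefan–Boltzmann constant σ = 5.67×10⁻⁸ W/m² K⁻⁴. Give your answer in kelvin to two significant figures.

-0.51 kelvin

Flux at the orbit: S = 1360/(11.2)² = 10.84 W/m².
Unperturbed T_e = [10.84·(1−0.302)/(4σ)]^¼ = 76.00 K.
ΔF = Δ[S(1−α)]/4 = (1−0.302)·-0.293/4 = -0.05113 W/m².
The Planck feedback parameter is 4σT_e³ = 0.09957 W/m²/K.
ΔT₀ = ΔF/λ_P = -0.05113/0.09957 = -0.513 K.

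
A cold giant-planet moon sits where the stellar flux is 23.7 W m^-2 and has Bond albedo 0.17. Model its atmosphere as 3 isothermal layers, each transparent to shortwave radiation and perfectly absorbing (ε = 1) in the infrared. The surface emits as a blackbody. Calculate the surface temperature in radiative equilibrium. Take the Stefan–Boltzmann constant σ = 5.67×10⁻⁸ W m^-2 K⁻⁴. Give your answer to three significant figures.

136 K

Top-of-atmosphere balance: σT_e⁴ = S(1−α)/4 = 4.918 W m^-2 → T_e = 96.50 K.
With N = 3 opaque layers, T_s = (N+1)^(1/4)·T_e = 4^(1/4)·96.50 = 136.5 K.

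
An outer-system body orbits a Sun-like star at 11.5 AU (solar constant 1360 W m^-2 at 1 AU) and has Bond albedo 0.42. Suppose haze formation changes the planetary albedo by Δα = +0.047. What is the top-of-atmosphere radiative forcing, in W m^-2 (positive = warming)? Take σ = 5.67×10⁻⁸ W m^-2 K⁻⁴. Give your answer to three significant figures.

-0.121 W m^-2

Flux at the orbit: S = 1360/(11.5)² = 10.28 W m^-2.
TOA radiative forcing: ΔF = −S·Δα/4 = −10.28·(+0.047)/4 = -0.1208 W m^-2.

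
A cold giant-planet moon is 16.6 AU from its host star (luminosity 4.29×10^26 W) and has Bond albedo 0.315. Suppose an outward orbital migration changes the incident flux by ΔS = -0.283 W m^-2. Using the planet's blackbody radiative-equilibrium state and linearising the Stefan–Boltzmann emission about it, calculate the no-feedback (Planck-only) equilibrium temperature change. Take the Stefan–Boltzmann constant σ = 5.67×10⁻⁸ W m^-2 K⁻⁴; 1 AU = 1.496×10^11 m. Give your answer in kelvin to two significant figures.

Orbital distance: d = 16.6 AU = 2.483×10^12 m.
S = L/(4πd²) = 5.536 W m^-2.
The baseline emission temperature is T_e = 63.94 K.
Only a fraction (1−α) is absorbed and it's spread over 4πR², so ΔF = (1−α)ΔS/4 = -0.04846 W m^-2.
Planck response: λ_P = 4σT_e³ = 4·5.67×10⁻⁸·(63.94)³ = 0.05930 W m^-2/K.
So ΔT₀ = -0.04846/0.05930 = -0.817 K.

-0.82 K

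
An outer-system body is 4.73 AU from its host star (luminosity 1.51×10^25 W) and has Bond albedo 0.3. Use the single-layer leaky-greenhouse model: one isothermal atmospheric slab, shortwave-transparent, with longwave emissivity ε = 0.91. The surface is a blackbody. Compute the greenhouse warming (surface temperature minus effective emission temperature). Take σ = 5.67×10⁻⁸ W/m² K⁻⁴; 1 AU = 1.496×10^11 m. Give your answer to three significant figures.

d = 4.73 × 1.496×10^11 m = 7.076×10^11 m.
Flux at the orbit: S = L/(4πd²) = 1.51×10^25/(4π·(7.08×10^11)²) = 2.400 W/m².
Effective emission temperature (TOA balance): σT_e⁴ = S(1−α)/4 = 0.4200 W/m² → T_e = 52.17 K.
The surface balance (absorbed SW + ε·downward IR = σT_s⁴) with T_a⁴ = T_s⁴/2 reduces to T_s = T_e·[2/(2−ε)]^¼ = 60.72 K.
The atmosphere warms the surface by 8.548 K.

8.55 K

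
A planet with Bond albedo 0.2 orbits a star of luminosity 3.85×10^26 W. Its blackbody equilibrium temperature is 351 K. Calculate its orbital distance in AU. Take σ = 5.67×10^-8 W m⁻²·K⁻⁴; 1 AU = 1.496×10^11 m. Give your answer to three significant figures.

The flux needed for this T is 4σT⁴/(1−0.2) = 4303 W m⁻².
Then d = [L/(4πS)]^(1/2) = 8.438×10^10 m, i.e. 0.5640 AU.

0.564 AU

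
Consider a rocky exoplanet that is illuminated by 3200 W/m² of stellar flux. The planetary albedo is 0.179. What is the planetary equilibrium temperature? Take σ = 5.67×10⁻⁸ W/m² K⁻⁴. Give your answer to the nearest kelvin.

Absorbed flux (global mean): S(1−α)/4 = 3200·0.821/4 = 656.8 W/m².
Set σT⁴ = 656.8 → T = (656.8/σ)^(1/4) = 328.1 K.

328 K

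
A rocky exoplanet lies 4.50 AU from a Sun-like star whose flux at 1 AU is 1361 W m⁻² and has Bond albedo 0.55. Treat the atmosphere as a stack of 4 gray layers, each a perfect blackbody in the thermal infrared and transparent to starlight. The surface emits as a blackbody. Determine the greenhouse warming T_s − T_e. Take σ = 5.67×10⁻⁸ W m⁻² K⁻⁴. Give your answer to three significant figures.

Flux at the orbit: S = 1361/(4.50)² = 67.21 W m⁻².
OLR = S(1−α)/4 = 7.561 W m⁻²; the top layer radiates at T_e = 107.5 K.
Surface: T_s = (5)^¼·T_e = 160.7 K.
Warming: T_s − T_e = 53.23 K.

53.2 K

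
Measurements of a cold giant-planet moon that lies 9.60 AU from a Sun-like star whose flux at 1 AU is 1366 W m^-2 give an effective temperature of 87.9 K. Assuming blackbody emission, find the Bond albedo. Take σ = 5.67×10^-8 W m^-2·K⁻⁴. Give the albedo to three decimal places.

Flux at the orbit: S = 1366/(9.60)² = 14.82 W m^-2.
From σT⁴ = S(1−α)/4 we invert for α: 1−α = 4σT⁴/S.
4σT⁴ = 4·5.67×10⁻⁸·(87.9)⁴ = 13.54 W m^-2.
Hence α = 1 − 13.54/14.82 = 0.0865.

0.087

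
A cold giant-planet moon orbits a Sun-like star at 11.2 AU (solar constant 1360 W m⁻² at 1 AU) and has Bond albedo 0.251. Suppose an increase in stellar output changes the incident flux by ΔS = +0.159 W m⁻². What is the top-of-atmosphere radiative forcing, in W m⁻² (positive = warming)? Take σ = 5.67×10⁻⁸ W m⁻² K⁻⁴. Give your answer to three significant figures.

Irradiance scales as 1/d², so S = 1360 W m⁻² × (1/11.2)² = 10.84 W m⁻².
ΔF = Δ[S(1−α)]/4 = (1−0.251)·+0.159/4 = 0.02977 W m⁻².

0.0298 W m⁻²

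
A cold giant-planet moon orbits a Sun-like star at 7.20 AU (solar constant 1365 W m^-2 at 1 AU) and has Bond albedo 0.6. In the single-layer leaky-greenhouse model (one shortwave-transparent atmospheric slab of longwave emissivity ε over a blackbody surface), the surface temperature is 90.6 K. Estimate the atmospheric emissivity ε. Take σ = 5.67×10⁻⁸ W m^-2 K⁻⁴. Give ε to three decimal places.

0.622

By the inverse-square law, S = 1365/7.20² = 26.33 W m^-2.
First, T_e = [26.33·(1−0.6)/(4σ)]^(1/4) = 82.55 K.
T_s⁴ = T_e⁴·2/(2−ε) → ε = 2 − 2(T_e/T_s)⁴ = 2 − 2·(82.55/90.6)⁴ = 0.6215.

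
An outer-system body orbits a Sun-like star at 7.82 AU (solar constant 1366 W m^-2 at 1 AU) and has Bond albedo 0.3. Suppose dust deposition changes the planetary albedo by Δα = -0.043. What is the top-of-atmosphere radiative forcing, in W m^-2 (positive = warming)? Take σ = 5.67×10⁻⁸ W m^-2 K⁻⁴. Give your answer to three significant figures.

Irradiance scales as 1/d², so S = 1366 W m^-2 × (1/7.82)² = 22.34 W m^-2.
TOA radiative forcing: ΔF = −S·Δα/4 = −22.34·(-0.043)/4 = 0.2401 W m^-2.

0.240 W m^-2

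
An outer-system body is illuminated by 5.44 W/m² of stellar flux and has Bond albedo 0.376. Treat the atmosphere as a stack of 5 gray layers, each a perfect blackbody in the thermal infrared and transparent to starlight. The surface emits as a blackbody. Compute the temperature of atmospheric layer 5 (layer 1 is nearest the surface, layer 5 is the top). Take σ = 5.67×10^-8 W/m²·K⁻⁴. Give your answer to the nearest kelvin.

Top-of-atmosphere balance: σT_e⁴ = S(1−α)/4 = 0.8486 W/m² → T_e = 62.20 K.
The net upward flux σT_e⁴ is constant between every pair of levels, so T_k⁴ = (N+1−k)T_e⁴.
T_5 = (1)^(1/4)·62.20 = 62.20 K.

62 kelvin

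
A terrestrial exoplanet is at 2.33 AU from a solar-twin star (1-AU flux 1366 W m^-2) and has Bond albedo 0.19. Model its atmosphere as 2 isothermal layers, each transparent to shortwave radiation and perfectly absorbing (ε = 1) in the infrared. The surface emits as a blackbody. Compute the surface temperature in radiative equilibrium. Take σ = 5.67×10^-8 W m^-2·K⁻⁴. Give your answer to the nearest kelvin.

By the inverse-square law, S = 1366/2.33² = 251.6 W m^-2.
Top-of-atmosphere balance: σT_e⁴ = S(1−α)/4 = 50.95 W m^-2 → T_e = 173.1 K.
For an N-layer opaque stack, T_s⁴ = (N+1)T_e⁴, hence T_s = (3)^(1/4)×173.1 K = 227.9 K.

228 kelvin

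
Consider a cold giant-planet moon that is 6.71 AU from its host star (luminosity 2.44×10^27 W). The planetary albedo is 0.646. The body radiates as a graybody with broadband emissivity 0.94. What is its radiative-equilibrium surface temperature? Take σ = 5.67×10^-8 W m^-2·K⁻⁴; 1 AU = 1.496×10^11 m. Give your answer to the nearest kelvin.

Orbital distance: d = 6.71 AU = 1.004×10^12 m.
Spreading L over a sphere of radius d: S = 2.44×10^27/(4π·1.00×10^12²) = 192.7 W m^-2.
The planet absorbs (1−α)S over its disc πR² and re-emits over 4πR², so the mean absorbed flux is (1−0.646)·192.7/4 = 17.05 W m^-2.
Equating to εσT⁴ with ε = 0.94: T = (17.05/0.94σ)^(1/4) = 133.7 K.

134 kelvin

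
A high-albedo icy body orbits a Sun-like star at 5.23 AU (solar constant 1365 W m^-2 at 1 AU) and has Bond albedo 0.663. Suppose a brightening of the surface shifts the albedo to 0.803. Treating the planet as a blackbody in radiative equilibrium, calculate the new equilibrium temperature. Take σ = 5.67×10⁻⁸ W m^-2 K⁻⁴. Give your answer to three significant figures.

Irradiance scales as 1/d², so S = 1365 W m^-2 × (1/5.23)² = 49.90 W m^-2.
New equilibrium: T₂ = [(1−0.803)·49.90/(4σ)]^(1/4) = 81.14 K.

81.1 K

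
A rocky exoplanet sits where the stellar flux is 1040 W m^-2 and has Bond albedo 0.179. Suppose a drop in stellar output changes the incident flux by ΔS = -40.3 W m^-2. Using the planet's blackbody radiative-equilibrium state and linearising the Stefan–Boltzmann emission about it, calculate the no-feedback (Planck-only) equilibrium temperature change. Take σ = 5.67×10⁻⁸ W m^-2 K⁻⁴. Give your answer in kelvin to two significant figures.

-2.4 K

The baseline emission temperature is T_e = 247.7 K.
TOA radiative forcing: ΔF = (1−α)ΔS/4 = 0.821·(-40.3)/4 = -8.272 W m^-2.
The Planck feedback parameter is 4σT_e³ = 3.447 W m^-2/K.
So ΔT₀ = -8.272/3.447 = -2.40 K.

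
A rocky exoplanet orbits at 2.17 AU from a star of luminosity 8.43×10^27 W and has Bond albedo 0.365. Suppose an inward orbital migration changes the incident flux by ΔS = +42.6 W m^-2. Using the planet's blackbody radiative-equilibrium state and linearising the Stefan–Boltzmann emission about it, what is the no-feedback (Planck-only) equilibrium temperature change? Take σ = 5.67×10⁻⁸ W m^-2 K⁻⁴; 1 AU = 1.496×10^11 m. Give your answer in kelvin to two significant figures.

0.61 K

Orbital distance: d = 2.17 AU = 3.246×10^11 m.
Spreading L over a sphere of radius d: S = 8.43×10^27/(4π·3.25×10^11²) = 6366 W m^-2.
Unperturbed T_e = [6366·(1−0.365)/(4σ)]^¼ = 365.4 K.
TOA radiative forcing: ΔF = (1−α)ΔS/4 = 0.635·(+42.6)/4 = 6.763 W m^-2.
Planck response: λ_P = 4σT_e³ = 4·5.67×10⁻⁸·(365.4)³ = 11.06 W m^-2/K.
So ΔT₀ = 6.763/11.06 = 0.611 K.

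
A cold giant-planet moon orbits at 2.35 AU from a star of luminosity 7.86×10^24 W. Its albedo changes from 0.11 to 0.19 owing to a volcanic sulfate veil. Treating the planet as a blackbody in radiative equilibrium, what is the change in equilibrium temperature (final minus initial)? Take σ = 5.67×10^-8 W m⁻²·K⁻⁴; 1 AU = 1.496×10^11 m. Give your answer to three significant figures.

-1.55 K

Orbital distance: d = 2.35 AU = 3.516×10^11 m.
Flux at the orbit: S = L/(4πd²) = 7.86×10^24/(4π·(3.52×10^11)²) = 5.061 W m⁻².
Initial: T₁ = [S(1−0.11)/(4σ)]^(1/4) = 66.76 K.
After:  T₂ = [5.061·0.81/(4σ)]^(1/4) = 65.20 K.
ΔT = T₂ − T₁ = -1.554 K.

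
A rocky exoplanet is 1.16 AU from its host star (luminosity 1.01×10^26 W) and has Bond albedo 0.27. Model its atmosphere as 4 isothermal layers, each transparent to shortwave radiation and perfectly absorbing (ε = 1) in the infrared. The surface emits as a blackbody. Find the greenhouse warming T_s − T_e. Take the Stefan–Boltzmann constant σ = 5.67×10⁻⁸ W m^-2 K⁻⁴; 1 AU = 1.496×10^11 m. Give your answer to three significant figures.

84.8 K

d = 1.16 × 1.496×10^11 m = 1.735×10^11 m.
S = L/(4πd²) = 266.9 W m^-2.
The effective emission temperature is T_e = [S(1−α)/(4σ)]^¼ = 171.2 K.
Surface: T_s = (5)^¼·T_e = 256.0 K.
Warming: T_s − T_e = 84.80 K.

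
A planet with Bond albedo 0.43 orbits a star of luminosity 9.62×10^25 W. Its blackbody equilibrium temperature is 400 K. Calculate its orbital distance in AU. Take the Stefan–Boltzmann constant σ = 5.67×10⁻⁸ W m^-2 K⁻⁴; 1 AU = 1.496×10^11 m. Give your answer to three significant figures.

0.183 AU

The flux needed for this T is 4σT⁴/(1−0.43) = 10190 W m^-2.
From L = 4πd²S, d = √(9.62×10^25/(4π·10190)) = 2.741×10^10 m = 0.1833 AU.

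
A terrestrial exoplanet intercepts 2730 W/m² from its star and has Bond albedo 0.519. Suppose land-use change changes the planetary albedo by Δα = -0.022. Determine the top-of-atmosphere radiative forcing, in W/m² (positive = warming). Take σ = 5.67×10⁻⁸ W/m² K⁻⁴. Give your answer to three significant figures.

15.0 W/m²

TOA radiative forcing: ΔF = −S·Δα/4 = −2730·(-0.022)/4 = 15.01 W/m².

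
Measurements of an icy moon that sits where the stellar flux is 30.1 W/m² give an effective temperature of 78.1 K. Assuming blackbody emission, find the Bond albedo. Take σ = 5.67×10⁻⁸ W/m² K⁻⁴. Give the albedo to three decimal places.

Rearranging the radiative balance, α = 1 − 4σT⁴/S.
σT⁴ = 2.110 W/m², so 4σT⁴ = 8.438 W/m².
Hence α = 1 − 8.438/30.10 = 0.7197.

0.720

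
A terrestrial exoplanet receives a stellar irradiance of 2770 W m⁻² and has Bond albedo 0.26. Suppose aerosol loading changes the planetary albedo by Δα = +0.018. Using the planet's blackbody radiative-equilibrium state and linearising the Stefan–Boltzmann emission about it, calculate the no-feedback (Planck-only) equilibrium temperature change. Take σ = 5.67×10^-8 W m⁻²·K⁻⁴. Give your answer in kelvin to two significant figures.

The baseline emission temperature is T_e = 308.3 K.
ΔF = −(S/4)Δα = −(2770/4)×(+0.018) = -12.46 W m⁻².
Planck response: λ_P = 4σT_e³ = 4·5.67×10⁻⁸·(308.3)³ = 6.648 W m⁻²/K.
Hence the no-feedback warming is ΔF/(4σT_e³) = -1.87 K.

-1.9 kelvin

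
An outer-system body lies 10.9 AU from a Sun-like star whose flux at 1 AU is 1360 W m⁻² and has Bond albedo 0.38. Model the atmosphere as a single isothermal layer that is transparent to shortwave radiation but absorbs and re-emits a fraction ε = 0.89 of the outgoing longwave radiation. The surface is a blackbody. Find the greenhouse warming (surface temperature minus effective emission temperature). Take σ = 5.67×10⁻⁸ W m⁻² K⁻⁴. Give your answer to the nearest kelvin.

12 kelvin

By the inverse-square law, S = 1360/10.9² = 11.45 W m⁻².
The planet radiates to space at T_e = [S(1−α)/(4σ)]^(1/4) = 74.79 K.
For a single slab of emissivity ε, T_s⁴ = 2T_e⁴/(2−ε); thus T_s = 74.79·(1.802)^(1/4) = 86.65 K.
Greenhouse warming: T_s − T_e = 11.86 K.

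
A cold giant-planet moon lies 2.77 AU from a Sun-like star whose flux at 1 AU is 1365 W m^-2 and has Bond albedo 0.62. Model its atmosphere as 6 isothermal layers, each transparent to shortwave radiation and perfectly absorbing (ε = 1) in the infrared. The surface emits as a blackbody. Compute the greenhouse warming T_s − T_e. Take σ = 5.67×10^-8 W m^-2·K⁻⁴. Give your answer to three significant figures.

82.3 kelvin

Flux at the orbit: S = 1365/(2.77)² = 177.9 W m^-2.
Top-of-atmosphere balance: σT_e⁴ = S(1−α)/4 = 16.90 W m^-2 → T_e = 131.4 K.
T_s = (N+1)^(1/4)·T_e = 213.7 K.
So the greenhouse effect raises the surface by 213.7 − 131.4 = 82.33 K.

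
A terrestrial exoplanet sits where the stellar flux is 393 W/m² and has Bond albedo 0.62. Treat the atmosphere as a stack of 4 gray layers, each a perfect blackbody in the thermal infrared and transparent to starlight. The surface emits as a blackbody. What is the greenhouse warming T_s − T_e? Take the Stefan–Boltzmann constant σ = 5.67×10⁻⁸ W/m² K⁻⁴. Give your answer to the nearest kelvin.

79 K

Top-of-atmosphere balance: σT_e⁴ = S(1−α)/4 = 37.34 W/m² → T_e = 160.2 K.
T_s = (N+1)^(1/4)·T_e = 239.5 K.
So the greenhouse effect raises the surface by 239.5 − 160.2 = 79.35 K.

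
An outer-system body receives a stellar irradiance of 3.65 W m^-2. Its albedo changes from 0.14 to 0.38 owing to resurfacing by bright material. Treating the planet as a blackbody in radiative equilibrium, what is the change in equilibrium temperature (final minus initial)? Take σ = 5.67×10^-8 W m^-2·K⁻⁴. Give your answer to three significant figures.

-4.79 K

Initial: T₁ = [S(1−0.14)/(4σ)]^(1/4) = 60.99 K.
After:  T₂ = [3.650·0.62/(4σ)]^(1/4) = 56.20 K.
ΔT = T₂ − T₁ = -4.791 K.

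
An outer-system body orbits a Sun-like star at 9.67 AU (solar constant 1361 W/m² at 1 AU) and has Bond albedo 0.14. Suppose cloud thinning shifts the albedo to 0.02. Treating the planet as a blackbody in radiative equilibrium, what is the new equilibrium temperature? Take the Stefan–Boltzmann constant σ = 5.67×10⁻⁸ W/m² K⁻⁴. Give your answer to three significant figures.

89.1 kelvin

Flux at the orbit: S = 1361/(9.67)² = 14.55 W/m².
New equilibrium: T₂ = [(1−0.02)·14.55/(4σ)]^(1/4) = 89.05 K.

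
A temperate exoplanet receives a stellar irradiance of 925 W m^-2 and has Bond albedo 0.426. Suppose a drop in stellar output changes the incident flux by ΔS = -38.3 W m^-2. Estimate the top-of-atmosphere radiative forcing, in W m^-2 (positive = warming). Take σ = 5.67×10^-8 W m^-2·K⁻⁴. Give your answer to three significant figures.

ΔF = Δ[S(1−α)]/4 = (1−0.426)·-38.3/4 = -5.496 W m^-2.

-5.50 W m^-2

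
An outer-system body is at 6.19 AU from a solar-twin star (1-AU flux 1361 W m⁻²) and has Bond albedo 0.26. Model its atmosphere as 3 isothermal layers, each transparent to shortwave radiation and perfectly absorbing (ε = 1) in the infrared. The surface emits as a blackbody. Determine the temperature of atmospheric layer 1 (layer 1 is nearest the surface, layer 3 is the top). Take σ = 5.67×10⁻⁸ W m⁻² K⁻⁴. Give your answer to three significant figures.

137 K

Flux at the orbit: S = 1361/(6.19)² = 35.52 W m⁻².
OLR = S(1−α)/4 = 6.571 W m⁻²; the top layer radiates at T_e = 103.8 K.
The net upward flux σT_e⁴ is constant between every pair of levels, so T_k⁴ = (N+1−k)T_e⁴.
T_1 = (3)^(1/4)·103.8 = 136.6 K.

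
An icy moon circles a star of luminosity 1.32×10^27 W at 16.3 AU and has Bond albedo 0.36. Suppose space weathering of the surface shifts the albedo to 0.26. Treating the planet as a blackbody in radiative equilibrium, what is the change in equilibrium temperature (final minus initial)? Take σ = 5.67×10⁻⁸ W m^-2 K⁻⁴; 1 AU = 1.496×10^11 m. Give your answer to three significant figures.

3.11 K

Orbital distance: d = 16.3 AU = 2.438×10^12 m.
Flux at the orbit: S = L/(4πd²) = 1.32×10^27/(4π·(2.44×10^12)²) = 17.67 W m^-2.
Before: T₁ = [17.67·0.64/(4σ)]^(1/4) = 84.03 K.
Final:   T₂ = [S(1−0.26)/(4σ)]^(1/4) = 87.13 K.
Change: 87.13 − 84.03 = 3.106 K.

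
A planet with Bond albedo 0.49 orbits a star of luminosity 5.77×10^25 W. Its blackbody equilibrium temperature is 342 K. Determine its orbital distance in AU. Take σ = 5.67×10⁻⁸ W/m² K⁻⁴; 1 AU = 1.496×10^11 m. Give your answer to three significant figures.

0.184 AU

The flux needed for this T is 4σT⁴/(1−0.49) = 6084 W/m².
S = L/(4πd²) → d = √(L/4πS) = √(5.77×10^25/(4π·6084)) = 2.747×10^10 m = 0.1836 AU.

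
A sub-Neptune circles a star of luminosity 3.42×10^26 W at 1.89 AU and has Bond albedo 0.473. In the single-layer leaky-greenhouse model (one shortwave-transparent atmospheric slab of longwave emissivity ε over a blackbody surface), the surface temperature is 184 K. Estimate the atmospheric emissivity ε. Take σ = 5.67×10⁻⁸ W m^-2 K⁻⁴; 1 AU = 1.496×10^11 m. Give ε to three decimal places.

0.620

Orbital distance: d = 1.89 AU = 2.827×10^11 m.
Flux at the orbit: S = L/(4πd²) = 3.42×10^26/(4π·(2.83×10^11)²) = 340.4 W m^-2.
TOA balance gives T_e = 167.7 K.
Since (2−ε)/2 = (T_e/T_s)⁴ = 0.6901, ε = 0.6198.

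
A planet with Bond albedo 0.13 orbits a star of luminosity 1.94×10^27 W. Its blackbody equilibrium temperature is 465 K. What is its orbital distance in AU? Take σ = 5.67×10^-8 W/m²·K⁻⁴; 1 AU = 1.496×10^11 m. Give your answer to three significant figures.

Required flux: S = 4σT⁴/(1−α) = 12190 W/m².
Then d = [L/(4πS)]^(1/2) = 1.125×10^11 m, i.e. 0.7523 AU.

0.752 AU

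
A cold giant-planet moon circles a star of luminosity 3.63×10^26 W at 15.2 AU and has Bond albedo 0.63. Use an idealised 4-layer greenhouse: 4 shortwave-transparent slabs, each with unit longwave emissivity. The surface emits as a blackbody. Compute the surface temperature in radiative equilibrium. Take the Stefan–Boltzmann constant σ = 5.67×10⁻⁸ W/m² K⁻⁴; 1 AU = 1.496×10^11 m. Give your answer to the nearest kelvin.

82 K

Orbital distance: d = 15.2 AU = 2.274×10^12 m.
S = L/(4πd²) = 5.587 W/m².
Top-of-atmosphere balance: σT_e⁴ = S(1−α)/4 = 0.5168 W/m² → T_e = 54.94 K.
For an N-layer opaque stack, T_s⁴ = (N+1)T_e⁴, hence T_s = (5)^(1/4)×54.94 K = 82.16 K.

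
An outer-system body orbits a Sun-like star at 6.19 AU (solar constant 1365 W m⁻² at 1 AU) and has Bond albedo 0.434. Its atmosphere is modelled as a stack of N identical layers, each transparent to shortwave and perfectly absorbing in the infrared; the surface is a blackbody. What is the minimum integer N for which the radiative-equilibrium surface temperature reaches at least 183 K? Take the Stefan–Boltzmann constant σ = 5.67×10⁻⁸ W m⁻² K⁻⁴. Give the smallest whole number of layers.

12

Irradiance scales as 1/d², so S = 1365 W m⁻² × (1/6.19)² = 35.62 W m⁻².
The effective emission temperature is T_e = [S(1−α)/(4σ)]^¼ = 97.10 K.
Since T_s⁴ = (N+1)T_e⁴, we need N ≥ (T_s/T_e)⁴ − 1 = 11.615.
So N ≥ 11.615; the smallest integer is N = 12.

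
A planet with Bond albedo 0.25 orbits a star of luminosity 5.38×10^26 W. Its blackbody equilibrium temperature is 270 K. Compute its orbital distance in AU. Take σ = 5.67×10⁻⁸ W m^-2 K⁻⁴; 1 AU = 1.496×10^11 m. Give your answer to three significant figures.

1.09 AU

Required flux: S = 4σT⁴/(1−α) = 1607 W m^-2.
Then d = [L/(4πS)]^(1/2) = 1.632×10^11 m, i.e. 1.091 AU.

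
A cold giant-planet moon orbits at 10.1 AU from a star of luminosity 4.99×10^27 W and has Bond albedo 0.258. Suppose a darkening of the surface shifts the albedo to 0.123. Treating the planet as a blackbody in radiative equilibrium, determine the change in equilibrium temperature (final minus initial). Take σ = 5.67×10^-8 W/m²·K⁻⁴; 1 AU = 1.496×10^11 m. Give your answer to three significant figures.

d = 10.1 × 1.496×10^11 m = 1.511×10^12 m.
S = L/(4πd²) = 173.9 W/m².
Before: T₁ = [173.9·0.742/(4σ)]^(1/4) = 154.4 K.
Final:   T₂ = [S(1−0.123)/(4σ)]^(1/4) = 161.0 K.
ΔT = T₂ − T₁ = 6.591 K.

6.59 K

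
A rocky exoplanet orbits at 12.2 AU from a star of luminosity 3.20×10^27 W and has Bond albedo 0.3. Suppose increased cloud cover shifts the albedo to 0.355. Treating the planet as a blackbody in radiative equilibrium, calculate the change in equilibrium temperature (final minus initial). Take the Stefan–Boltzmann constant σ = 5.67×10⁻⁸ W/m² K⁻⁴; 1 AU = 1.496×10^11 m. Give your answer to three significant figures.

d = 12.2 × 1.496×10^11 m = 1.825×10^12 m.
Flux at the orbit: S = L/(4πd²) = 3.20×10^27/(4π·(1.83×10^12)²) = 76.45 W/m².
With α = 0.3, T₁ = 123.9 K.
Final:   T₂ = [S(1−0.355)/(4σ)]^(1/4) = 121.4 K.
Change: 121.4 − 123.9 = -2.510 K.

-2.51 K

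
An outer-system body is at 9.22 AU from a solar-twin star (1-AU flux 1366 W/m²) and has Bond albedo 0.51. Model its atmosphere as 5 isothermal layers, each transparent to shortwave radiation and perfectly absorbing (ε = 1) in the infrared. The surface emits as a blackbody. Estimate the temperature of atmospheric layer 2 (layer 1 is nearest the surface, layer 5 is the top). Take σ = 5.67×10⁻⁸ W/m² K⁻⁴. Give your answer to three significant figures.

Irradiance scales as 1/d², so S = 1366 W/m² × (1/9.22)² = 16.07 W/m².
The effective emission temperature is T_e = [S(1−α)/(4σ)]^¼ = 76.76 K.
In the N-layer model, layer k (counted from the surface) has T_k = (N+1−k)^(1/4)·T_e.
T_2 = (4)^(1/4)·76.76 = 108.6 K.

109 K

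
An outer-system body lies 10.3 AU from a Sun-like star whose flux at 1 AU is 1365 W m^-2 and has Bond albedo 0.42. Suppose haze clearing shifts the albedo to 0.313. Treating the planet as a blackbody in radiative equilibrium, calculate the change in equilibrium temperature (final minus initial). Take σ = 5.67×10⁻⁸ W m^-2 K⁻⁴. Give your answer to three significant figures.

3.27 K

Flux at the orbit: S = 1365/(10.3)² = 12.87 W m^-2.
Before: T₁ = [12.87·0.58/(4σ)]^(1/4) = 75.74 K.
Final:   T₂ = [S(1−0.313)/(4σ)]^(1/4) = 79.01 K.
Change: 79.01 − 75.74 = 3.275 K.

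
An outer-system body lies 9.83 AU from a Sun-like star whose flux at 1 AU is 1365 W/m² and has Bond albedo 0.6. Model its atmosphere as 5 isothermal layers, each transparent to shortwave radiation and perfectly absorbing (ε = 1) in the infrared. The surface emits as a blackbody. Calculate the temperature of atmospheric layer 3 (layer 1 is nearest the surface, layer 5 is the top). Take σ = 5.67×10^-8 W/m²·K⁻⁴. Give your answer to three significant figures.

93.0 K

Irradiance scales as 1/d², so S = 1365 W/m² × (1/9.83)² = 14.13 W/m².
OLR = S(1−α)/4 = 1.413 W/m²; the top layer radiates at T_e = 70.65 K.
The net upward flux σT_e⁴ is constant between every pair of levels, so T_k⁴ = (N+1−k)T_e⁴.
With k = 3: T_3 = (5+1−3)^¼·70.65 K = 92.98 K.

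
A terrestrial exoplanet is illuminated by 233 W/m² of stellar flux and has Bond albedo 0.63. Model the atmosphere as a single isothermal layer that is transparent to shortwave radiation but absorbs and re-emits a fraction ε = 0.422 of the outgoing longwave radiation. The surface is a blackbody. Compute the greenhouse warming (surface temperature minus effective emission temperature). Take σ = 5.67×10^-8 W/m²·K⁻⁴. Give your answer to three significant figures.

The planet radiates to space at T_e = [S(1−α)/(4σ)]^(1/4) = 139.6 K.
Surface balance with a leaky layer gives σT_s⁴ = σT_e⁴·2/(2−ε), so T_s = T_e·[2/(2−0.422)]^(1/4) = 148.2 K.
T_s − T_e = 148.2 − 139.6 = 8.523 K.

8.52 K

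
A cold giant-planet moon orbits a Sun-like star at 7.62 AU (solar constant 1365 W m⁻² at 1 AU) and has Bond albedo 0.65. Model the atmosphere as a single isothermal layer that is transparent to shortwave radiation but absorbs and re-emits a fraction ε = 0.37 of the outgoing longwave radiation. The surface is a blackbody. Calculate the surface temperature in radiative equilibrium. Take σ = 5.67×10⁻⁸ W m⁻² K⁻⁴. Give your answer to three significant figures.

81.7 kelvin

Irradiance scales as 1/d², so S = 1365 W m⁻² × (1/7.62)² = 23.51 W m⁻².
Effective emission temperature (TOA balance): σT_e⁴ = S(1−α)/4 = 2.057 W m⁻² → T_e = 77.61 K.
The surface balance (absorbed SW + ε·downward IR = σT_s⁴) with T_a⁴ = T_s⁴/2 reduces to T_s = T_e·[2/(2−ε)]^¼ = 81.68 K.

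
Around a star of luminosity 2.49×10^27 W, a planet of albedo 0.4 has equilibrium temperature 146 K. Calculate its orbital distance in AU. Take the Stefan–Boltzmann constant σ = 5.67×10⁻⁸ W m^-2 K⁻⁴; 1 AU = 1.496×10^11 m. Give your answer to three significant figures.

7.18 AU

The flux needed for this T is 4σT⁴/(1−0.4) = 171.8 W m^-2.
From L = 4πd²S, d = √(2.49×10^27/(4π·171.8)) = 1.074×10^12 m = 7.180 AU.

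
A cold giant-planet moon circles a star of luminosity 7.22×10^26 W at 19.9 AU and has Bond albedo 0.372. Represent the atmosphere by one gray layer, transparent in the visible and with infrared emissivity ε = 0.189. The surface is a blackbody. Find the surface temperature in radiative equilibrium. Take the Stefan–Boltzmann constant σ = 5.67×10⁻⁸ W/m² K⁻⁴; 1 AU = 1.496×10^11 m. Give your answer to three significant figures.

Orbital distance: d = 19.9 AU = 2.977×10^12 m.
S = L/(4πd²) = 6.483 W/m².
The planet radiates to space at T_e = [S(1−α)/(4σ)]^(1/4) = 65.09 K.
For a single slab of emissivity ε, T_s⁴ = 2T_e⁴/(2−ε); thus T_s = 65.09·(1.104)^(1/4) = 66.73 K.

66.7 K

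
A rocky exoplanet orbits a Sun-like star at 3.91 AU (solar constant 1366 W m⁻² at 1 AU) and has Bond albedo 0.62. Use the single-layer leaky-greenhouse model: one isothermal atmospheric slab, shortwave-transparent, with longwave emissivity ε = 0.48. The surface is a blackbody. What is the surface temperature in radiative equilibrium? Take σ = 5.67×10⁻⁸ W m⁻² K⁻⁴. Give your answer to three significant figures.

By the inverse-square law, S = 1366/3.91² = 89.35 W m⁻².
At the top of the atmosphere, σT_e⁴ = S(1−α)/4 = 8.488 W m⁻², giving T_e = 110.6 K.
The surface balance (absorbed SW + ε·downward IR = σT_s⁴) with T_a⁴ = T_s⁴/2 reduces to T_s = T_e·[2/(2−ε)]^¼ = 118.5 K.

118 kelvin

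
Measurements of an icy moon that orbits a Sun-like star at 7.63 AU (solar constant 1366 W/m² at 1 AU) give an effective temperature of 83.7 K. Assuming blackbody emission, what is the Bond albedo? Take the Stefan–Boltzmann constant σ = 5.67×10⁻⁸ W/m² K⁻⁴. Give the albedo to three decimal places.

0.526

Flux at the orbit: S = 1366/(7.63)² = 23.46 W/m².
Rearranging the radiative balance, α = 1 − 4σT⁴/S.
σT⁴ = 2.783 W/m², so 4σT⁴ = 11.13 W/m².
Hence α = 1 − 11.13/23.46 = 0.5256.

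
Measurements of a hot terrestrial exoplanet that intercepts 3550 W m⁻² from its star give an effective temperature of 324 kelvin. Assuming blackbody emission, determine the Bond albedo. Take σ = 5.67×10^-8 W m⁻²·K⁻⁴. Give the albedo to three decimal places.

0.296

Energy balance: S(1−α)/4 = σT⁴, so 1−α = 4σT⁴/S.
σT⁴ = 624.8 W m⁻², so 4σT⁴ = 2499 W m⁻².
1−α = 2499/3550 = 0.7040, so α = 0.2960.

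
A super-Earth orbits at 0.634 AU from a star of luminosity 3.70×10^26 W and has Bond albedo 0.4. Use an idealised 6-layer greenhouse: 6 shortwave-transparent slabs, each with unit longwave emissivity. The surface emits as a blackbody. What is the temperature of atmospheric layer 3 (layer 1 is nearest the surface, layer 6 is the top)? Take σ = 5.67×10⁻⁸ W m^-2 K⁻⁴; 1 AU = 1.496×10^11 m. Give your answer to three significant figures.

431 kelvin

Orbital distance: d = 0.634 AU = 9.485×10^10 m.
Flux at the orbit: S = L/(4πd²) = 3.70×10^26/(4π·(9.48×10^10)²) = 3273 W m^-2.
The effective emission temperature is T_e = [S(1−α)/(4σ)]^¼ = 305.0 K.
The net upward flux σT_e⁴ is constant between every pair of levels, so T_k⁴ = (N+1−k)T_e⁴.
With k = 3: T_3 = (6+1−3)^¼·305.0 K = 431.4 K.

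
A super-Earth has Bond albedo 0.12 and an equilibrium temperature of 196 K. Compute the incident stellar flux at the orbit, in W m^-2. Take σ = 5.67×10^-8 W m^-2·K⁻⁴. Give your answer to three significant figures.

380 W m^-2

From S(1−α)/4 = σT⁴: S = 4σT⁴/(1−α).
The emitted flux is σT⁴ = 83.68 W m^-2.
S = 4·83.68/0.88 = 380.4 W m^-2.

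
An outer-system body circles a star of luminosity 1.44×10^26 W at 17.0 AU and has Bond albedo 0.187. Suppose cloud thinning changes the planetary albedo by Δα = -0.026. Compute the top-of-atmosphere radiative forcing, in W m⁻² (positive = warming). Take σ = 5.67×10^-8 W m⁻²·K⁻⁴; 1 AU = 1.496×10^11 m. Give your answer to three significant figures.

0.0115 W m⁻²

Orbital distance: d = 17.0 AU = 2.543×10^12 m.
Flux at the orbit: S = L/(4πd²) = 1.44×10^26/(4π·(2.54×10^12)²) = 1.772 W m⁻².
ΔF = −(S/4)Δα = −(1.772/4)×(-0.026) = 0.01152 W m⁻².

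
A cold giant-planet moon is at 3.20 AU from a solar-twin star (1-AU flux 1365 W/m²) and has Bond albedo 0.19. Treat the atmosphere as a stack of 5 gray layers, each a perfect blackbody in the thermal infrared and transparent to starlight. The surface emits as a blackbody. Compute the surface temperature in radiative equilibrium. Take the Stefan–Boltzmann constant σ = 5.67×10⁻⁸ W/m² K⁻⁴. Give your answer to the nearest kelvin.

Flux at the orbit: S = 1365/(3.20)² = 133.3 W/m².
Top-of-atmosphere balance: σT_e⁴ = S(1−α)/4 = 26.99 W/m² → T_e = 147.7 K.
With N = 5 opaque layers, T_s = (N+1)^(1/4)·T_e = 6^(1/4)·147.7 = 231.2 K.

231 K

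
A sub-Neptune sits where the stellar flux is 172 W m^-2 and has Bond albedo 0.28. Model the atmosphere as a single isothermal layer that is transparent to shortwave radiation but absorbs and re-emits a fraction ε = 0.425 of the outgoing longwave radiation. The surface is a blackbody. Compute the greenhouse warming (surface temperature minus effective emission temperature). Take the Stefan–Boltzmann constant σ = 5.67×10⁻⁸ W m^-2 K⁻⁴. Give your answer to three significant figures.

9.41 kelvin

The planet radiates to space at T_e = [S(1−α)/(4σ)]^(1/4) = 152.9 K.
For a single slab of emissivity ε, T_s⁴ = 2T_e⁴/(2−ε); thus T_s = 152.9·(1.27)^(1/4) = 162.3 K.
The atmosphere warms the surface by 9.408 K.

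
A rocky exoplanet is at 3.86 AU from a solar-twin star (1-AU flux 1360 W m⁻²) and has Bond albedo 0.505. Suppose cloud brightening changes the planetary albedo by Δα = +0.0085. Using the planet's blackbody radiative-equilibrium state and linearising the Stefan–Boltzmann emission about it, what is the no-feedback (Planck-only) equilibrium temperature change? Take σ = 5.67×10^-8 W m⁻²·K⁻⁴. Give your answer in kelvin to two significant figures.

Irradiance scales as 1/d², so S = 1360 W m⁻² × (1/3.86)² = 91.28 W m⁻².
The baseline emission temperature is T_e = 118.8 K.
TOA radiative forcing: ΔF = −S·Δα/4 = −91.28·(+0.0085)/4 = -0.1940 W m⁻².
Linearising σT⁴ gives d(σT⁴)/dT = 4σT_e³ = 0.3803 W m⁻² per K.
So ΔT₀ = -0.1940/0.3803 = -0.510 K.

-0.51 K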